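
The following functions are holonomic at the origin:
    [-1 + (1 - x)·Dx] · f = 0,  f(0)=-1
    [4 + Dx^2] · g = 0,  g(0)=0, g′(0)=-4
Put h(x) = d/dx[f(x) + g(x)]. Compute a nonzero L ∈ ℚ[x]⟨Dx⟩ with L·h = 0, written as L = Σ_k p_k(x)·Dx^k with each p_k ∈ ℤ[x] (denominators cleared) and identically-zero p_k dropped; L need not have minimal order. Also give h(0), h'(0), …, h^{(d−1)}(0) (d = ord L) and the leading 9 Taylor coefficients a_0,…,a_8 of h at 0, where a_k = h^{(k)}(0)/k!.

L = (64 - 32·x + 16·x^2) + (-20 + 36·x - 24·x^2 + 8·x^3)·Dx + (16 - 8·x + 4·x^2)·Dx^2 + (-5 + 9·x - 6·x^2 + 2·x^3)·Dx^3  (order 3).
h: a_k = -5, -2, 5, -4, -23/3, -6, -299/45, -8, -2843/315, …
ICs: h(0) = -5, h′(0) = -2, h′′(0) = 10.

f: a_k = -1, -1, -1, -1, -1, -1, -1, -1, -1, …
g: a_k = 0, -4, 0, 8/3, 0, -8/15, 0, 16/315, 0, …
Sum ⇒ L₀ = lclm(L_f,L_g) in ℚ(x)⟨Dx⟩.
h=h₀': d/dx-closure on L₀ ⇒ L.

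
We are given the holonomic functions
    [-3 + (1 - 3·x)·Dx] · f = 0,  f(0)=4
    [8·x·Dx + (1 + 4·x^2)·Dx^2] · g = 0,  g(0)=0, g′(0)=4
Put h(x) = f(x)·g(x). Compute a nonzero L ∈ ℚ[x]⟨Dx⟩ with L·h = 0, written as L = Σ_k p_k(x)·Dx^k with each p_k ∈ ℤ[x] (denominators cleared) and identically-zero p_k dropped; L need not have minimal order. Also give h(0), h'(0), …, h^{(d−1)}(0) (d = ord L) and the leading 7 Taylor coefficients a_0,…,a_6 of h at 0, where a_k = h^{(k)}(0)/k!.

L = 24·x + (6 - 8·x + 48·x^2)·Dx + (-1 + 3·x - 4·x^2 + 12·x^3)·Dx^2  (order 2).
h: a_k = 0, 16, 48, 368/3, 368, 5776/5, 17328/5, …
ICs: h(0) = 0, h′(0) = 16.

f: a_k = 4, 12, 36, 108, 324, 972, 2916, …
g: a_k = 0, 4, 0, -16/3, 0, 64/5, 0, …
Product ⇒ symmetric product L₀, ord ≤ 2.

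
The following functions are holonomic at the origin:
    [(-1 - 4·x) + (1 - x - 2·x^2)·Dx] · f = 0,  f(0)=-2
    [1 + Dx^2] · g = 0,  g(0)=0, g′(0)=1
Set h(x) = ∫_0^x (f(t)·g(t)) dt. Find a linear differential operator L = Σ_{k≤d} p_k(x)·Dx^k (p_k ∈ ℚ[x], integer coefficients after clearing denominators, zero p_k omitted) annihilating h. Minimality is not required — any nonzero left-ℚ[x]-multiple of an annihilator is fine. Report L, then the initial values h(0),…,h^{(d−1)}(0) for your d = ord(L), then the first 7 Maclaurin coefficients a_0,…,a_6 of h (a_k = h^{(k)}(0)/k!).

f: a_k = -2, -2, -6, -10, -22, -42, -86, …
g: a_k = 0, 1, 0, -1/6, 0, 1/120, 0, …
L₀ := L_f ⊗_s L_g (sym. prod.), ord ≤ 2.
h=∫₀ˣh₀: take L = L₀·Dx.
L = (3 + x + 2·x^2)·Dx + (2 + 8·x)·Dx^2 + (-1 + x + 2·x^2)·Dx^3  (order 3).
h: a_k = 0, 0, -1, -2/3, -17/12, -29/15, -1261/360, …
ICs: h(0) = 0, h′(0) = 0, h′′(0) = -2.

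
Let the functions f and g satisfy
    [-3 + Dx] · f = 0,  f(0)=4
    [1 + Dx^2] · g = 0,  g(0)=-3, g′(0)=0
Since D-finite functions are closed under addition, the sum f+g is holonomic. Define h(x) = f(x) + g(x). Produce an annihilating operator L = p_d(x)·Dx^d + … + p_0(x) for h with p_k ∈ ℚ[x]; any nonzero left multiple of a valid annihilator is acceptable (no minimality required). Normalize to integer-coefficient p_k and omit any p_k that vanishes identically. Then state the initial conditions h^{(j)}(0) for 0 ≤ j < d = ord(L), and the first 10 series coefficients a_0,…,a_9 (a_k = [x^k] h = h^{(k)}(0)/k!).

L = -3 + Dx - 3·Dx^2 + Dx^3  (order 3).
h: a_k = 1, 12, 39/2, 18, 107/8, 81/10, 973/240, 243/140, 8747/13440, 243/1120, …
ICs: h(0) = 1, h′(0) = 12, h′′(0) = 39.

f: a_k = 4, 12, 18, 18, 27/2, 81/10, 81/20, 243/140, 729/1120, 243/1120, …
g: a_k = -3, 0, 3/2, 0, -1/8, 0, 1/240, 0, -1/13440, 0, …
f+g: L₀ = lclm(L_f,L_g), ord ≤ 1+2.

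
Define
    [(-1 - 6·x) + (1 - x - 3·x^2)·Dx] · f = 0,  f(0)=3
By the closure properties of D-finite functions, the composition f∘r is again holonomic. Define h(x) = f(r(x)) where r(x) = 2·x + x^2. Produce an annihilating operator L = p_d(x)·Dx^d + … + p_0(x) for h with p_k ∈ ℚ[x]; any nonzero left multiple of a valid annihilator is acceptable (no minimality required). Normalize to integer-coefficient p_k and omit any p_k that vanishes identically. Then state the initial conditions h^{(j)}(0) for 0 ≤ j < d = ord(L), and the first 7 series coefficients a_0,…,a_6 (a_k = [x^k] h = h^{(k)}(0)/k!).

f: a_k = 3, 3, 12, 21, 57, 120, 291, …
L₀ from L_f via x↦r, Dx↦r'^{-1}Dx.
L = (2 + 26·x + 36·x^2 + 12·x^3) + (-1 + 2·x + 13·x^2 + 12·x^3 + 3·x^4)·Dx  (order 1).
h: a_k = 3, 6, 51, 216, 1176, 5790, 29613, …
ICs: h(0) = 3.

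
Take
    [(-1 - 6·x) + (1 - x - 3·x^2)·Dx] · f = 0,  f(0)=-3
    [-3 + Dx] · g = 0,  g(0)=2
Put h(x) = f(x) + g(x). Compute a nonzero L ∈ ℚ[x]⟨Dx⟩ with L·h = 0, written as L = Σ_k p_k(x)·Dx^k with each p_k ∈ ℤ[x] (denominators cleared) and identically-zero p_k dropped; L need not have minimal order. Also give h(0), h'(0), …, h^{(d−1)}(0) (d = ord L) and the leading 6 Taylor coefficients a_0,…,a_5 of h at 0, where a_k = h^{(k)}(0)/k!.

f: a_k = -3, -3, -12, -21, -57, -120, …
g: a_k = 2, 6, 9, 9, 27/4, 81/20, …
Weyl lclm of L_f,L_g ⇒ L₀ (ord ≤ 2).
L = (-15 - 9·x - 243·x^2 - 162·x^3) + (-1 + 36·x + 99·x^2 - 54·x^3 - 81·x^4)·Dx + (2 - 11·x - 6·x^2 + 36·x^3 + 27·x^4)·Dx^2  (order 2).
h: a_k = -1, 3, -3, -12, -201/4, -2319/20, …
ICs: h(0) = -1, h′(0) = 3.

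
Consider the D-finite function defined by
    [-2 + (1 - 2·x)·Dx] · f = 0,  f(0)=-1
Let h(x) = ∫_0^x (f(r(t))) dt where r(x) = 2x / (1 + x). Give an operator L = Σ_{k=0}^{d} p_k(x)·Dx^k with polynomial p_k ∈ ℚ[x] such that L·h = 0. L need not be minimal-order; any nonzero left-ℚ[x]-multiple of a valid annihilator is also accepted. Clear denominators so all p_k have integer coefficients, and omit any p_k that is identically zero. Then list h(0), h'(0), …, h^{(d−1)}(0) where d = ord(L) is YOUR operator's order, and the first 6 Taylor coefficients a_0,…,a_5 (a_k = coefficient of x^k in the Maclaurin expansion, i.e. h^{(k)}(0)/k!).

f: a_k = -1, -2, -4, -8, -16, -32, …
Substitute x→r, Dx→(1/r')Dx; clear ⇒ L₀.
h=∫h₀ ⇒ L = L₀·Dx.
L = 4·Dx + (-1 + 2·x + 3·x^2)·Dx^2  (order 2).
h: a_k = 0, -1, -2, -4, -9, -108/5, …
ICs: h(0) = 0, h′(0) = -1.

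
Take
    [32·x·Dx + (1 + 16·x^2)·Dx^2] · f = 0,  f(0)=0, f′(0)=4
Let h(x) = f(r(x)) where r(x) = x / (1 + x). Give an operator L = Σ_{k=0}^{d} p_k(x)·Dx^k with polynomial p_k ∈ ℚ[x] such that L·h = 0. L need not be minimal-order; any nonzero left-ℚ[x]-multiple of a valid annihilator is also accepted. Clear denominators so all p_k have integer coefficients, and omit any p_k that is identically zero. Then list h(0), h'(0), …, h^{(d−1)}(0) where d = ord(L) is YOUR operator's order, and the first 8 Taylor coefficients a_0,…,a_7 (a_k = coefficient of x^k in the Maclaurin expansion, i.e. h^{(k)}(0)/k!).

L = (2 + 34·x)·Dx + (1 + 2·x + 17·x^2)·Dx^2  (order 2).
h: a_k = 0, 4, -4, -52/3, 60, 404/5, -2444/3, 2908/7, …
ICs: h(0) = 0, h′(0) = 4.

f: a_k = 0, 4, 0, -64/3, 0, 1024/5, 0, -16384/7, …
h₀=f(r): pull back L_f along r ⇒ L₀.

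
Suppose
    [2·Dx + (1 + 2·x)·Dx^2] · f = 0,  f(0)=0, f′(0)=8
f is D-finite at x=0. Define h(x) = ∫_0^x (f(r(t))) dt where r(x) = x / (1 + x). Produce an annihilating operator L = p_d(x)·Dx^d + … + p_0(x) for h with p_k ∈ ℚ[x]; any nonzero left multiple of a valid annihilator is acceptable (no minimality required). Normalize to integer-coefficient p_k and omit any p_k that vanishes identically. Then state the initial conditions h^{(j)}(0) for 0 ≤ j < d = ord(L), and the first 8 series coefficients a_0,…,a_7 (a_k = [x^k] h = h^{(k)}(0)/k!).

f: a_k = 0, 8, -8, 32/3, -16, 128/5, -128/3, 512/7, …
L₀ from L_f via x↦r, Dx↦r'^{-1}Dx.
Integrate: L := L₀·Dx.
L = (4 + 6·x)·Dx^2 + (1 + 4·x + 3·x^2)·Dx^3  (order 3).
h: a_k = 0, 0, 4, -16/3, 26/3, -16, 484/15, -208/3, …
ICs: h(0) = 0, h′(0) = 0, h′′(0) = 8.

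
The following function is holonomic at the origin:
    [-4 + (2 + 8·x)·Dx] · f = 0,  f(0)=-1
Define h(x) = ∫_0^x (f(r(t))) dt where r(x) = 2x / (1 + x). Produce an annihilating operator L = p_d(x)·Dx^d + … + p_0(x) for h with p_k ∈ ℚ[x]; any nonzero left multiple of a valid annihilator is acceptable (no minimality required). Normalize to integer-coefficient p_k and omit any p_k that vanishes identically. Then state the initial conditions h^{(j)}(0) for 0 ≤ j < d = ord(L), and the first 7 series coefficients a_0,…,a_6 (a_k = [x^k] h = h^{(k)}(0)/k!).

L = -4·Dx + (1 + 10·x + 9·x^2)·Dx^2  (order 2).
h: a_k = 0, -1, -2, 4, -13, 284/5, -294, …
ICs: h(0) = 0, h′(0) = -1.

f: a_k = -1, -2, 2, -4, 10, -28, 84, …
f∘r: x↦r, Dx↦Dx/r' in L_f ⇒ L₀.
h=∫h₀ ⇒ L = L₀·Dx.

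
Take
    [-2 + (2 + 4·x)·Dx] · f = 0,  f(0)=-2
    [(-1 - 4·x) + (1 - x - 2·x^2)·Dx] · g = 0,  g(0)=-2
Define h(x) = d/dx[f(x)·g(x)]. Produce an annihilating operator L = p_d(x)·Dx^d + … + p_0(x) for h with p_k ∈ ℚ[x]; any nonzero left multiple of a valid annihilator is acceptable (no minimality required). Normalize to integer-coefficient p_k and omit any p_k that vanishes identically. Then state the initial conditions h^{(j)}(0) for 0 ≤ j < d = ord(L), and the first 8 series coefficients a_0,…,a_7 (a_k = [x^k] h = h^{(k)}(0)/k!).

f: a_k = -2, -2, 1, -1, 5/4, -7/4, 21/8, -33/8, …
g: a_k = -2, -2, -6, -10, -22, -42, -86, -170, …
Product ⇒ symmetric product L₀, ord ≤ 1.
Differentiate: ansatz ord ≤ ord L₀ ⇒ L.
L = (7 + 48·x + 99·x^2 + 100·x^3 + 60·x^4) + (-2 - 7·x - 3·x^2 + 22·x^3 + 44·x^4 + 24·x^5)·Dx  (order 1).
h: a_k = 8, 28, 96, 230, 625, 2817/2, 3451, 30371/4, …
ICs: h(0) = 8.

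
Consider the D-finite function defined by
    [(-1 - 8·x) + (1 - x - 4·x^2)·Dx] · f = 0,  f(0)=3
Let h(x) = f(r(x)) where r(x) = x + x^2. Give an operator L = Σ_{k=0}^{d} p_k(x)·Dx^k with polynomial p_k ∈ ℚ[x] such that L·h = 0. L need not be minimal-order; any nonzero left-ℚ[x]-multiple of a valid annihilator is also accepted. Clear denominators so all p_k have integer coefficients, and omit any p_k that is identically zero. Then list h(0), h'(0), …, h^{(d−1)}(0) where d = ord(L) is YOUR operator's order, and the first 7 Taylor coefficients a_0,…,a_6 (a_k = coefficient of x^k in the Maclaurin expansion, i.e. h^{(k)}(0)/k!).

L = (1 + 10·x + 24·x^2 + 16·x^3) + (-1 + x + 5·x^2 + 8·x^3 + 4·x^4)·Dx  (order 1).
h: a_k = 3, 3, 18, 57, 183, 624, 2067, …
ICs: h(0) = 3.

f: a_k = 3, 3, 15, 27, 87, 195, 543, …
Change of var in L_f (x↦r) gives L₀.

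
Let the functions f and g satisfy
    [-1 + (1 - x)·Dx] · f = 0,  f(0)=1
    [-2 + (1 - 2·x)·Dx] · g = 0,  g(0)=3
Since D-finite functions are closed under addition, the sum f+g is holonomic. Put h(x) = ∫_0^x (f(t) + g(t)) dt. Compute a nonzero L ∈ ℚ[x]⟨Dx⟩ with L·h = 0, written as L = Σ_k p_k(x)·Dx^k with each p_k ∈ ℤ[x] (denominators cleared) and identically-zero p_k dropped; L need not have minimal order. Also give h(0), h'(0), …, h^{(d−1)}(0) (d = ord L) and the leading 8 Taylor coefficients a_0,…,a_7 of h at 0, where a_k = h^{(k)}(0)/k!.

f: a_k = 1, 1, 1, 1, 1, 1, 1, 1, …
g: a_k = 3, 6, 12, 24, 48, 96, 192, 384, …
L₀ := lclm(L_f,L_g); ord L₀ ≤ 1+1.
Integrate: L := L₀·Dx.
L = -4·Dx + (6 - 8·x)·Dx^2 + (-1 + 3·x - 2·x^2)·Dx^3  (order 3).
h: a_k = 0, 4, 7/2, 13/3, 25/4, 49/5, 97/6, 193/7, …
ICs: h(0) = 0, h′(0) = 4, h′′(0) = 7.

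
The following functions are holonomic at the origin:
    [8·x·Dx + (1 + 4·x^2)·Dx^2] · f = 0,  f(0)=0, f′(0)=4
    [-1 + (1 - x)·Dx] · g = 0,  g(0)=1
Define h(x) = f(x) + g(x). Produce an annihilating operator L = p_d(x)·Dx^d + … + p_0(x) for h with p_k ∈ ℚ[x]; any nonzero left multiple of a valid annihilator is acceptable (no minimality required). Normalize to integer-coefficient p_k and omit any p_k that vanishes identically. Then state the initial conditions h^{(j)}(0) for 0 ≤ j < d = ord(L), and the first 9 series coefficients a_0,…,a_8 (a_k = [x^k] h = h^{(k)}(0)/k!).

L = (8 - 32·x - 96·x^2)·Dx + (-7 + 8·x + 20·x^2 - 96·x^3)·Dx^2 + (1 + 3·x + 12·x^3 - 16·x^4)·Dx^3  (order 3).
h: a_k = 1, 5, 1, -13/3, 1, 69/5, 1, -249/7, 1, …
ICs: h(0) = 1, h′(0) = 5, h′′(0) = 2.

f: a_k = 0, 4, 0, -16/3, 0, 64/5, 0, -256/7, 0, …
g: a_k = 1, 1, 1, 1, 1, 1, 1, 1, 1, …
h₀=f+g: left-lcm gives L₀, ord ≤ 3.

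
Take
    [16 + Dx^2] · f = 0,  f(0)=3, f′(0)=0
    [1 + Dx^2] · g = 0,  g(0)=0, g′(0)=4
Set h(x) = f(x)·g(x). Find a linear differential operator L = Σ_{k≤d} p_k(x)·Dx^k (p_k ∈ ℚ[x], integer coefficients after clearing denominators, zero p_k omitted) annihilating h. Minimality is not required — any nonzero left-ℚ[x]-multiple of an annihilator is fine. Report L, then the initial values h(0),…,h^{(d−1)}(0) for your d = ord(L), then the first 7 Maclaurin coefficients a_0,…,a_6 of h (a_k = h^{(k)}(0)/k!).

L = 225 + 34·Dx^2 + Dx^4  (order 4).
h: a_k = 0, 12, 0, -98, 0, 1441/10, 0, …
ICs: h(0) = 0, h′(0) = 12, h′′(0) = 0, h′′′(0) = -588.

f: a_k = 3, 0, -24, 0, 32, 0, -256/15, …
g: a_k = 0, 4, 0, -2/3, 0, 1/30, 0, …
h₀=f·g: eliminate ⇒ L₀, order ≤ 2·2.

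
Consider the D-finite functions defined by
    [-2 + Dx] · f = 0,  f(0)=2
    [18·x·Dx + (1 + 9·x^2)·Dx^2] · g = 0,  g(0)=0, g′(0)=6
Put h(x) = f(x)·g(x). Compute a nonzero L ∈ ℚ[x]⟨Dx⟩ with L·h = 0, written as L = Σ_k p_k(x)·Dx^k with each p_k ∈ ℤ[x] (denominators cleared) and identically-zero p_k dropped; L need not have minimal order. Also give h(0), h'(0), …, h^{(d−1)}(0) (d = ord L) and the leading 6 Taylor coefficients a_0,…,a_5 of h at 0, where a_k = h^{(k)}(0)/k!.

L = (4 - 36·x + 36·x^2) + (-4 + 18·x - 36·x^2)·Dx + (1 + 9·x^2)·Dx^2  (order 2).
h: a_k = 0, 12, 24, -12, -56, 652/5, …
ICs: h(0) = 0, h′(0) = 12.

f: a_k = 2, 4, 4, 8/3, 4/3, 8/15, …
g: a_k = 0, 6, 0, -18, 0, 486/5, …
L₀ := L_f ⊗_s L_g (sym. prod.), ord ≤ 2.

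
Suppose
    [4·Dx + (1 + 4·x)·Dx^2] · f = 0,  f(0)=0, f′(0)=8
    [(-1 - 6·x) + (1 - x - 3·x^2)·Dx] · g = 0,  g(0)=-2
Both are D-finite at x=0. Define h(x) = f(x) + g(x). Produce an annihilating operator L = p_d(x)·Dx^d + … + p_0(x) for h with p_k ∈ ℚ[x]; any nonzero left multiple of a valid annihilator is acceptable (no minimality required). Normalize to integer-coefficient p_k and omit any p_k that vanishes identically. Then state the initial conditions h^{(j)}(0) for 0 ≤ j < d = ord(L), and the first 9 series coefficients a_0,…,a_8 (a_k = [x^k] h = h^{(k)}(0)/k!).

f: a_k = 0, 8, -16, 128/3, -128, 2048/5, -4096/3, 32768/7, -16384, …
g: a_k = -2, -2, -8, -14, -38, -80, -194, -434, -1016, …
f+g: L₀ = lclm(L_f,L_g), ord ≤ 2+1.
L = (-212 - 1072·x - 3144·x^2 - 2160·x^3 - 2592·x^4)·Dx + (-5 - 248·x - 1922·x^2 - 4308·x^3 - 4464·x^4 - 4320·x^5)·Dx^2 + (6 + 53·x + 108·x^2 - 110·x^3 - 519·x^4 - 1044·x^5 - 864·x^6)·Dx^3  (order 3).
h: a_k = -2, 6, -24, 86/3, -166, 1648/5, -4678/3, 29730/7, -17400, …
ICs: h(0) = -2, h′(0) = 6, h′′(0) = -48.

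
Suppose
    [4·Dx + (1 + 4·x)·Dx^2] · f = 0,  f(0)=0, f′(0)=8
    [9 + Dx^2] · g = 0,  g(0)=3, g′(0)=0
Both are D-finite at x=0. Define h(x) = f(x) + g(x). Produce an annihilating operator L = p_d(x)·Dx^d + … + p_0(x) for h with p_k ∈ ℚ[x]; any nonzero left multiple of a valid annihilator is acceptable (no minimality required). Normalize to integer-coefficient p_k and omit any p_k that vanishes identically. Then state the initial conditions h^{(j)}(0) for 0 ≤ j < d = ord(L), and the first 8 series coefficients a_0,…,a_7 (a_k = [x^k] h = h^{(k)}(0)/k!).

f: a_k = 0, 8, -16, 128/3, -128, 2048/5, -4096/3, 32768/7, …
g: a_k = 3, 0, -27/2, 0, 81/8, 0, -243/80, 0, …
Sum ⇒ L₀ = lclm(L_f,L_g) in ℚ(x)⟨Dx⟩.
L = (3780 + 2592·x + 5184·x^2)·Dx + (369 + 2124·x + 3888·x^2 + 5184·x^3)·Dx^2 + (420 + 288·x + 576·x^2)·Dx^3 + (41 + 236·x + 432·x^2 + 576·x^3)·Dx^4  (order 4).
h: a_k = 3, 8, -59/2, 128/3, -943/8, 2048/5, -328409/240, 32768/7, …
ICs: h(0) = 3, h′(0) = 8, h′′(0) = -59, h′′′(0) = 256.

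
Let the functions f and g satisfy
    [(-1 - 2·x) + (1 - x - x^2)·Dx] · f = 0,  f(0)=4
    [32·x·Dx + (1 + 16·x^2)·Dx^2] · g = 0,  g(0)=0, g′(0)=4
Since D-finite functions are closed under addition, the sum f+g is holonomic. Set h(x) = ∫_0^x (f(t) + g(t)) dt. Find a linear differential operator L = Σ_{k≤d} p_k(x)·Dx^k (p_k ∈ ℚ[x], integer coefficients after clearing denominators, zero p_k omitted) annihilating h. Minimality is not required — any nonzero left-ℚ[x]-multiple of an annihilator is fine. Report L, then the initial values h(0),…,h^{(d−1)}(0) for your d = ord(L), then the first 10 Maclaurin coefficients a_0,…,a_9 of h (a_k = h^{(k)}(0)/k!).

L = (-64 + 256·x + 3904·x^2 + 6912·x^3 + 9696·x^4 + 1536·x^6)·Dx^2 + (25 + 24·x - 542·x^2 + 780·x^3 + 6800·x^4 + 6560·x^5 + 768·x^6 + 1536·x^7)·Dx^3 + (-2 - 17·x - 62·x^2 - 202·x^3 - 445·x^4 + 1136·x^5 + 576·x^6 + 256·x^7 + 256·x^8)·Dx^4  (order 4).
h: a_k = 0, 4, 4, 8/3, -7/3, 4, 592/15, 52/7, -3949/14, 136/9, …
ICs: h(0) = 0, h′(0) = 4, h′′(0) = 8, h′′′(0) = 16.

f: a_k = 4, 4, 8, 12, 20, 32, 52, 84, 136, 220, …
g: a_k = 0, 4, 0, -64/3, 0, 1024/5, 0, -16384/7, 0, 262144/9, …
h₀=f+g: left-lcm gives L₀, ord ≤ 3.
h=∫₀ˣh₀: take L = L₀·Dx.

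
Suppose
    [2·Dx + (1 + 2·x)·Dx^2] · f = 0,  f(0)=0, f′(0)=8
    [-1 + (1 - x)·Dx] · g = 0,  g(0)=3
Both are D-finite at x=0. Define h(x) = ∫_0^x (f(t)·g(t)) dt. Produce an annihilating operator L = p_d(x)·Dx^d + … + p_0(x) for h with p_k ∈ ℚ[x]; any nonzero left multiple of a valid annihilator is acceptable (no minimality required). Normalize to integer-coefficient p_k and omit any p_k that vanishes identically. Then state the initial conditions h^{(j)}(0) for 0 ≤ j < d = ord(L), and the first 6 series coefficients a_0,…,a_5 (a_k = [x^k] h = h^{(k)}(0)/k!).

L = 2·Dx + 6·x·Dx^2 + (-1 - x + 2·x^2)·Dx^3  (order 3).
h: a_k = 0, 0, 12, 0, 8, -16/5, …
ICs: h(0) = 0, h′(0) = 0, h′′(0) = 24.

f: a_k = 0, 8, -8, 32/3, -16, 128/5, …
g: a_k = 3, 3, 3, 3, 3, 3, …
h₀=f·g: eliminate ⇒ L₀, order ≤ 2·1.
∫: right-multiply L₀ by Dx.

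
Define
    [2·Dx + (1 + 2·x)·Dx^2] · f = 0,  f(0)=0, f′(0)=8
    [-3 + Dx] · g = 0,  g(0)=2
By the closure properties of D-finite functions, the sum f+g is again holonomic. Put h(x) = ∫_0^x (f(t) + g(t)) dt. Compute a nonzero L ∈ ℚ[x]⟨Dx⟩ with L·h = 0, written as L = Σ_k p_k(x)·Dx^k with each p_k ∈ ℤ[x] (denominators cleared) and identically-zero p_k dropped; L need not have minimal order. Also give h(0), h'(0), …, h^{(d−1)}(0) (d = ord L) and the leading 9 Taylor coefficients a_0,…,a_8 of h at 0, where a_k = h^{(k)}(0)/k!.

f: a_k = 0, 8, -8, 32/3, -16, 128/5, -128/3, 512/7, -128, …
g: a_k = 2, 6, 9, 9, 27/4, 81/20, 81/40, 243/280, 729/2240, …
h₀=f+g: left-lcm gives L₀, ord ≤ 3.
h=∫h₀ ⇒ L = L₀·Dx.
L = (-42 - 36·x)·Dx^2 + (-1 - 36·x - 36·x^2)·Dx^3 + (5 + 16·x + 12·x^2)·Dx^4  (order 4).
h: a_k = 0, 2, 7, 1/3, 59/12, -37/20, 593/120, -4877/840, 20723/2240, …
ICs: h(0) = 0, h′(0) = 2, h′′(0) = 14, h′′′(0) = 2.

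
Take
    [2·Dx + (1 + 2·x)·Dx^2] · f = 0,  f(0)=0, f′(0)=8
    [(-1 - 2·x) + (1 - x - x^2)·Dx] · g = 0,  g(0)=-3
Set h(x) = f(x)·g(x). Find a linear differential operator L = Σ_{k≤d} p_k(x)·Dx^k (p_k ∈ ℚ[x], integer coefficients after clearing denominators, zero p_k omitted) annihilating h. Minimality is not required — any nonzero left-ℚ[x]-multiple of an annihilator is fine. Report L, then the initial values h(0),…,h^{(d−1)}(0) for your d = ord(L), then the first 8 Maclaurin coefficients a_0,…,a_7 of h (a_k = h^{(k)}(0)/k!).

L = (4 + 8·x) + (10·x + 10·x^2)·Dx + (-1 - x + 3·x^2 + 2·x^3)·Dx^2  (order 2).
h: a_k = 0, -24, 0, -56, -8, -704/5, -104/5, -13336/35, …
ICs: h(0) = 0, h′(0) = -24.

f: a_k = 0, 8, -8, 32/3, -16, 128/5, -128/3, 512/7, …
g: a_k = -3, -3, -6, -9, -15, -24, -39, -63, …
L₀ := L_f ⊗_s L_g (sym. prod.), ord ≤ 2.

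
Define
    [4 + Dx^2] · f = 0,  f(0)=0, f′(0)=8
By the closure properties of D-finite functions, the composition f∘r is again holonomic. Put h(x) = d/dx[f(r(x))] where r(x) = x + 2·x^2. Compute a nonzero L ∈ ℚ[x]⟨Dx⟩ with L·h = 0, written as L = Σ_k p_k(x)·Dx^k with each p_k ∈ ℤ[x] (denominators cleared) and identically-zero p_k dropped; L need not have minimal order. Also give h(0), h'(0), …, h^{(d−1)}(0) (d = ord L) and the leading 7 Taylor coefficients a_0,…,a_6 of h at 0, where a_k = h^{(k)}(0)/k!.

L = (52 + 64·x + 384·x^2 + 1024·x^3 + 1024·x^4) + (-12 - 48·x)·Dx + (1 + 8·x + 16·x^2)·Dx^2  (order 2).
h: a_k = 8, 32, -16, -128, -944/3, -192, 13408/45, …
ICs: h(0) = 8, h′(0) = 32.

f: a_k = 0, 8, 0, -16/3, 0, 16/15, 0, …
L₀ from L_f via x↦r, Dx↦r'^{-1}Dx.
h₀' ⇒ L via d/dx closure of L₀.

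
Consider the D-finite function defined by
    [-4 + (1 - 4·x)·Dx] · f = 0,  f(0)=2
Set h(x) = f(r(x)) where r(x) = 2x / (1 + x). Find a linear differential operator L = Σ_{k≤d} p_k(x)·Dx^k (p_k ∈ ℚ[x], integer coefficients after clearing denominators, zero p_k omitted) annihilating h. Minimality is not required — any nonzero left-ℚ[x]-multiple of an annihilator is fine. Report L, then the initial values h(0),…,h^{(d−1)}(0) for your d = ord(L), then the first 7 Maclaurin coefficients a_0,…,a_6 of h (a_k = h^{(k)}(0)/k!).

f: a_k = 2, 8, 32, 128, 512, 2048, 8192, …
h₀=f(r): pull back L_f along r ⇒ L₀.
L = 8 + (-1 + 6·x + 7·x^2)·Dx  (order 1).
h: a_k = 2, 16, 112, 784, 5488, 38416, 268912, …
ICs: h(0) = 2.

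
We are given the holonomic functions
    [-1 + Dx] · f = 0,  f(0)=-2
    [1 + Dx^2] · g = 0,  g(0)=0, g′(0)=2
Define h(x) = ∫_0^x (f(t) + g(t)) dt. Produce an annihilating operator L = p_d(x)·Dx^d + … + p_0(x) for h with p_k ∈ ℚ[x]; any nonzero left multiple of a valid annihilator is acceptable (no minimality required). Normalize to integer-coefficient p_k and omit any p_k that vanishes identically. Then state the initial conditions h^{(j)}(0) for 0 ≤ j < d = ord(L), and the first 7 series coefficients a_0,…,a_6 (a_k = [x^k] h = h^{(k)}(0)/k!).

f: a_k = -2, -2, -1, -1/3, -1/12, -1/60, -1/360, …
g: a_k = 0, 2, 0, -1/3, 0, 1/60, 0, …
h₀=f+g: left-lcm gives L₀, ord ≤ 3.
h=∫h₀ ⇒ L = L₀·Dx.
L = -Dx + Dx^2 - Dx^3 + Dx^4  (order 4).
h: a_k = 0, -2, 0, -1/3, -1/6, -1/60, 0, …
ICs: h(0) = 0, h′(0) = -2, h′′(0) = 0, h′′′(0) = -2.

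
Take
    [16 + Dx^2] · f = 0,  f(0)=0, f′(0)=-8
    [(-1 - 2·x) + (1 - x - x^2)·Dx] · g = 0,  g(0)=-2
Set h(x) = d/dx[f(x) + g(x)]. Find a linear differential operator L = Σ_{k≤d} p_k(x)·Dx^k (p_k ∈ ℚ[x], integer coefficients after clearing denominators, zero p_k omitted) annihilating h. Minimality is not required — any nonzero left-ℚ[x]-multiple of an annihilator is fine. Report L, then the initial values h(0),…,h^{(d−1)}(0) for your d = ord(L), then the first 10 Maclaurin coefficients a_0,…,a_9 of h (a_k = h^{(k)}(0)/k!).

L = (1472 + 2624·x + 2560·x^2 + 640·x^3 + 2240·x^4 + 2304·x^5 + 768·x^6) + (-272 - 112·x + 1008·x^2 - 160·x^3 - 800·x^4 + 576·x^5 + 896·x^6 + 256·x^7)·Dx + (92 + 164·x + 160·x^2 + 40·x^3 + 140·x^4 + 144·x^5 + 48·x^6)·Dx^2 + (-17 - 7·x + 63·x^2 - 10·x^3 - 50·x^4 + 36·x^5 + 56·x^6 + 16·x^7)·Dx^3  (order 3).
h: a_k = -10, -8, 46, -40, -496/3, -156, -11182/45, -544, -315946/315, -1780, …
ICs: h(0) = -10, h′(0) = -8, h′′(0) = 92.

f: a_k = 0, -8, 0, 64/3, 0, -256/15, 0, 2048/315, 0, -4096/2835, …
g: a_k = -2, -2, -4, -6, -10, -16, -26, -42, -68, -110, …
Sum ⇒ L₀ = lclm(L_f,L_g) in ℚ(x)⟨Dx⟩.
Differentiate: ansatz ord ≤ ord L₀ ⇒ L.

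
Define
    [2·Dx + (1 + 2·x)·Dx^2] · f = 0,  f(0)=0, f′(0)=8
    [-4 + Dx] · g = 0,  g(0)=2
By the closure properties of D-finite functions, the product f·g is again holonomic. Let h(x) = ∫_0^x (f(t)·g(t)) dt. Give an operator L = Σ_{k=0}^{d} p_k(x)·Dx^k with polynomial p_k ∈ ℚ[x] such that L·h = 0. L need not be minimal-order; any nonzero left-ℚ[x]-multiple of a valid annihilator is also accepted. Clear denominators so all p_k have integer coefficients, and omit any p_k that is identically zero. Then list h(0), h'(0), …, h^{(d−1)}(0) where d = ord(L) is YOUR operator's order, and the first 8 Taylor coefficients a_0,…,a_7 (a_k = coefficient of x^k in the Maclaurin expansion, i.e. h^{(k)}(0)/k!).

f: a_k = 0, 8, -8, 32/3, -16, 128/5, -128/3, 512/7, …
g: a_k = 2, 8, 16, 64/3, 64/3, 256/15, 512/45, 2048/315, …
Sym-product of L_f,L_g gives L₀ (≤ ord 2).
Integrate: L := L₀·Dx.
L = (8 + 32·x)·Dx + (-6 - 16·x)·Dx^2 + (1 + 2·x)·Dx^3  (order 3).
h: a_k = 0, 0, 8, 16, 64/3, 96/5, 704/45, 512/63, …
ICs: h(0) = 0, h′(0) = 0, h′′(0) = 16.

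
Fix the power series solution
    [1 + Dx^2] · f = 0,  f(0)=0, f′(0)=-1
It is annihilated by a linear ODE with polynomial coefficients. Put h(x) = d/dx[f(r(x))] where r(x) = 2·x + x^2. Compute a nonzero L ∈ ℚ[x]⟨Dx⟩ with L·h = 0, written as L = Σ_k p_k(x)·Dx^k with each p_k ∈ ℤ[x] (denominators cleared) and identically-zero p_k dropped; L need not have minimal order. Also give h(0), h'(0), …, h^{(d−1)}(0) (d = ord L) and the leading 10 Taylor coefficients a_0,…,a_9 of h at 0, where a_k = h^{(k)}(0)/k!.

L = (7 + 16·x + 24·x^2 + 16·x^3 + 4·x^4) + (-3 - 3·x)·Dx + (1 + 2·x + x^2)·Dx^2  (order 2).
h: a_k = -2, -2, 4, 8, 11/3, -3, -202/45, -88/45, 551/1260, 27/28, …
ICs: h(0) = -2, h′(0) = -2.

f: a_k = 0, -1, 0, 1/6, 0, -1/120, 0, 1/5040, 0, -1/362880, …
Substitute x→r, Dx→(1/r')Dx; clear ⇒ L₀.
h₀' ⇒ L via d/dx closure of L₀.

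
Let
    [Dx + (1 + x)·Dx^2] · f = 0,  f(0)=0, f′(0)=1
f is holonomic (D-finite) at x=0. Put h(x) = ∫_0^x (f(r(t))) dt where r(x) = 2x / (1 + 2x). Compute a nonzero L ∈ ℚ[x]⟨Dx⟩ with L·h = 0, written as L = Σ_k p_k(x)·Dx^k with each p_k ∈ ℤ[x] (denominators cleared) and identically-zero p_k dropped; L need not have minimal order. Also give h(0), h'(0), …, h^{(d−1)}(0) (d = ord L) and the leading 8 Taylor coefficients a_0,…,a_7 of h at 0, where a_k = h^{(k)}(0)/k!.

f: a_k = 0, 1, -1/2, 1/3, -1/4, 1/5, -1/6, 1/7, …
h₀=f(r): pull back L_f along r ⇒ L₀.
∫: right-multiply L₀ by Dx.
L = (6 + 16·x)·Dx^2 + (1 + 6·x + 8·x^2)·Dx^3  (order 3).
h: a_k = 0, 0, 1, -2, 14/3, -12, 496/15, -96, …
ICs: h(0) = 0, h′(0) = 0, h′′(0) = 2.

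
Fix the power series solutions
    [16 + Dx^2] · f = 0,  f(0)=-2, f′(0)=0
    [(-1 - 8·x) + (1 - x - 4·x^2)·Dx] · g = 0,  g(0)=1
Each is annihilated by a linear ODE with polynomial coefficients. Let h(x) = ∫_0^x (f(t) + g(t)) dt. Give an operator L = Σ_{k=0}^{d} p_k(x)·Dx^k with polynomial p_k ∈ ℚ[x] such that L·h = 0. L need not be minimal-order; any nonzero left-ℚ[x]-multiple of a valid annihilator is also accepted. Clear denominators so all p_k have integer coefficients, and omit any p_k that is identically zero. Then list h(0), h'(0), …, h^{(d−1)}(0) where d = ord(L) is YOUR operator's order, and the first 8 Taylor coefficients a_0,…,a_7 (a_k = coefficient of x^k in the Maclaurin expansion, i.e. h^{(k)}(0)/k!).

L = (-560 - 4608·x - 1664·x^2 - 6144·x^3 - 10240·x^4 - 16384·x^5)·Dx + (208 - 272·x - 896·x^2 + 1408·x^3 + 1536·x^4 - 6144·x^5 - 8192·x^6)·Dx^2 + (-35 - 288·x - 104·x^2 - 384·x^3 - 640·x^4 - 1024·x^5)·Dx^3 + (13 - 17·x - 56·x^2 + 88·x^3 + 96·x^4 - 384·x^5 - 512·x^6)·Dx^4  (order 4).
h: a_k = 0, -1, 1/2, 7, 9/4, 23/15, 65/6, 8657/315, …
ICs: h(0) = 0, h′(0) = -1, h′′(0) = 1, h′′′(0) = 42.

f: a_k = -2, 0, 16, 0, -64/3, 0, 512/45, 0, …
g: a_k = 1, 1, 5, 9, 29, 65, 181, 441, …
h₀=f+g: left-lcm gives L₀, ord ≤ 3.
Integrate: L := L₀·Dx.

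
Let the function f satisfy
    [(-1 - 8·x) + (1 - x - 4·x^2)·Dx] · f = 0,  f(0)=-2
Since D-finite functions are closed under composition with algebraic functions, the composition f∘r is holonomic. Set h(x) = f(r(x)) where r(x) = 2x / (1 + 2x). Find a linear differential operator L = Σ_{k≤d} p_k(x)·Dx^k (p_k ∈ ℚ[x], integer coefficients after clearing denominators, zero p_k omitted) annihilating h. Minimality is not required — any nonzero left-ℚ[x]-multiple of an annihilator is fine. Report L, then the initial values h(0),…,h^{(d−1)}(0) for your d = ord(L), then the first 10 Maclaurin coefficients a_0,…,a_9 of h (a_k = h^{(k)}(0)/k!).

L = (2 + 36·x) + (-1 - 4·x + 12·x^2 + 32·x^3)·Dx  (order 1).
h: a_k = -2, -4, -32, 0, -512, 1024, -10240, 36864, -237568, 1064960, …
ICs: h(0) = -2.

f: a_k = -2, -2, -10, -18, -58, -130, -362, -882, -2330, -5858, …
h₀=f(r): pull back L_f along r ⇒ L₀.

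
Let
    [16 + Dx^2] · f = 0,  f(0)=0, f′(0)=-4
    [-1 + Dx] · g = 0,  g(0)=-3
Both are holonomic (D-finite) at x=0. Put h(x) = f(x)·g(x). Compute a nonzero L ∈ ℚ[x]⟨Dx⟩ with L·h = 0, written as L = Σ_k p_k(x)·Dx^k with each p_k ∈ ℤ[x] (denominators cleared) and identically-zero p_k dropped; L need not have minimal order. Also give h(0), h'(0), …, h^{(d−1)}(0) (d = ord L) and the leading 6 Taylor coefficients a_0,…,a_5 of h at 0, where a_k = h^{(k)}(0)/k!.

f: a_k = 0, -4, 0, 32/3, 0, -128/15, …
g: a_k = -3, -3, -3/2, -1/2, -1/8, -1/40, …
Sym-product of L_f,L_g gives L₀ (≤ ord 2).
L = 17 - 2·Dx + Dx^2  (order 2).
h: a_k = 0, 12, 12, -26, -30, 101/10, …
ICs: h(0) = 0, h′(0) = 12.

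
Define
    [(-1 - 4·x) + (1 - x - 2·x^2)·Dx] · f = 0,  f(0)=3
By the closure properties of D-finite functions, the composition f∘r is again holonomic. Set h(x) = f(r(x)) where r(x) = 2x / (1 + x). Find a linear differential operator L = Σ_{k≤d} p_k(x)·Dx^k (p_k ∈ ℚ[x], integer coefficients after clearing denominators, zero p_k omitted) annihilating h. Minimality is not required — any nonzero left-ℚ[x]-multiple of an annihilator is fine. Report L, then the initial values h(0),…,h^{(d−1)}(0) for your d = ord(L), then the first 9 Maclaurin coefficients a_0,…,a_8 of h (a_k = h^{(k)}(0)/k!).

L = (2 + 18·x) + (-1 - x + 9·x^2 + 9·x^3)·Dx  (order 1).
h: a_k = 3, 6, 30, 54, 270, 486, 2430, 4374, 21870, …
ICs: h(0) = 3.

f: a_k = 3, 3, 9, 15, 33, 63, 129, 255, 513, …
Substitute x→r, Dx→(1/r')Dx; clear ⇒ L₀.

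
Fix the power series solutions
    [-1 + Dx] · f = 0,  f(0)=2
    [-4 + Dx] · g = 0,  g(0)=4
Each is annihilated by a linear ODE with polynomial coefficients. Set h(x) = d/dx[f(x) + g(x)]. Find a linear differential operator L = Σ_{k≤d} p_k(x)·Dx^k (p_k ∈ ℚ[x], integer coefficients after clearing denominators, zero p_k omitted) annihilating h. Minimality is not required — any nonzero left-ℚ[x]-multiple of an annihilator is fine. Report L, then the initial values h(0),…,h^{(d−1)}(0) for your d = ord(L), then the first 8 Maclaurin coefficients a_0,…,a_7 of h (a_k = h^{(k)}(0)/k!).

f: a_k = 2, 2, 1, 1/3, 1/12, 1/60, 1/360, 1/2520, …
g: a_k = 4, 16, 32, 128/3, 128/3, 512/15, 1024/45, 4096/315, …
Weyl lclm of L_f,L_g ⇒ L₀ (ord ≤ 2).
h=h₀': d/dx-closure on L₀ ⇒ L.
L = 4 - 5·Dx + Dx^2  (order 2).
h: a_k = 18, 66, 129, 171, 683/4, 2731/20, 3641/40, 43691/840, …
ICs: h(0) = 18, h′(0) = 66.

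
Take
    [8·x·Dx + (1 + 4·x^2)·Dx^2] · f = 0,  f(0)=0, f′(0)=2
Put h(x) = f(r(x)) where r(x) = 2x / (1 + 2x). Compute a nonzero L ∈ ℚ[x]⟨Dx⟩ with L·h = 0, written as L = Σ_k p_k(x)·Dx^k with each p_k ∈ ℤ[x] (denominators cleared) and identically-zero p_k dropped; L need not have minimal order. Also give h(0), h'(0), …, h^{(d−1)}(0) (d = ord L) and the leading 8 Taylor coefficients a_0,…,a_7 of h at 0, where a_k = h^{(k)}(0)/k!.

f: a_k = 0, 2, 0, -8/3, 0, 32/5, 0, -128/7, …
L₀ from L_f via x↦r, Dx↦r'^{-1}Dx.
L = (4 + 40·x)·Dx + (1 + 4·x + 20·x^2)·Dx^2  (order 2).
h: a_k = 0, 4, -8, -16/3, 96, -1216/5, -1408/3, 35584/7, …
ICs: h(0) = 0, h′(0) = 4.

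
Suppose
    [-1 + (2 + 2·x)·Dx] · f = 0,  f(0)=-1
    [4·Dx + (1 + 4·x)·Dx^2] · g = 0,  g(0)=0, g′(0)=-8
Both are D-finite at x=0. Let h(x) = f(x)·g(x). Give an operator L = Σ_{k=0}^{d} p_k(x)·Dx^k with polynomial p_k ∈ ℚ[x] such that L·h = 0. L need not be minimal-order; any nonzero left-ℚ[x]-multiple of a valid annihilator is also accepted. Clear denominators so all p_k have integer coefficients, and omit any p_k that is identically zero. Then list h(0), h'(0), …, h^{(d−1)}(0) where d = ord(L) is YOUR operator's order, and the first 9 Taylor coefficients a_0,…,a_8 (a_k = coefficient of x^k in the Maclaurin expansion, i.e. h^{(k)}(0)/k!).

L = (-5 + 4·x) + (12 + 12·x)·Dx + (4 + 24·x + 36·x^2 + 16·x^3)·Dx^2  (order 2).
h: a_k = 0, 8, -12, 101/3, -625/6, 81349/240, -547691/480, 52913387/13440, -372033667/26880, …
ICs: h(0) = 0, h′(0) = 8.

f: a_k = -1, -1/2, 1/8, -1/16, 5/128, -7/256, 21/1024, -33/2048, 429/32768, …
g: a_k = 0, -8, 16, -128/3, 128, -2048/5, 4096/3, -32768/7, 16384, …
Sym-product of L_f,L_g gives L₀ (≤ ord 2).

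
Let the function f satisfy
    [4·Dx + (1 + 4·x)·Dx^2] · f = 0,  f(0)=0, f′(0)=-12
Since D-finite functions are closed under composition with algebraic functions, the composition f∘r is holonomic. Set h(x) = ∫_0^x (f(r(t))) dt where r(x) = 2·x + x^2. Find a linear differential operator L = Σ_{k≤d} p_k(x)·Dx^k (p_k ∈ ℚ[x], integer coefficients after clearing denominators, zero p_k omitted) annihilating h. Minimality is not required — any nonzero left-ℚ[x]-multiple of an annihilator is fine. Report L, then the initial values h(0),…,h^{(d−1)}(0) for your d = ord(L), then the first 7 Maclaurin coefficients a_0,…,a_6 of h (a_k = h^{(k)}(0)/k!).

f: a_k = 0, -12, 24, -64, 192, -3072/5, 2048, …
L₀ from L_f via x↦r, Dx↦r'^{-1}Dx.
h=∫₀ˣh₀: take L = L₀·Dx.
L = (7 + 8·x + 4·x^2)·Dx^2 + (1 + 9·x + 12·x^2 + 4·x^3)·Dx^3  (order 3).
h: a_k = 0, 0, -12, 28, -104, 2328/5, -11584/5, …
ICs: h(0) = 0, h′(0) = 0, h′′(0) = -24.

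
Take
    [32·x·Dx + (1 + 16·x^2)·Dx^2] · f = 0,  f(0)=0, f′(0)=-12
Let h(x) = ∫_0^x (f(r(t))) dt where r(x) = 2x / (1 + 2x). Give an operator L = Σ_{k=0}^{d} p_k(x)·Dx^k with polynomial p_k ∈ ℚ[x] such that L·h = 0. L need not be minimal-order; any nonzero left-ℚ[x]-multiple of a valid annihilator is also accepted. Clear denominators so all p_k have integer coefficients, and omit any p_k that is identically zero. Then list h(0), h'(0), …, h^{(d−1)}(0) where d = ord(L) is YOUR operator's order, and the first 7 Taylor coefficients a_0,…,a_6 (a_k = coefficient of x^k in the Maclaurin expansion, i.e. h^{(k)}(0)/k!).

L = (4 + 136·x)·Dx^2 + (1 + 4·x + 68·x^2)·Dx^3  (order 3).
h: a_k = 0, 0, -12, 16, 104, -576, -6464/5, …
ICs: h(0) = 0, h′(0) = 0, h′′(0) = -24.

f: a_k = 0, -12, 0, 64, 0, -3072/5, 0, …
h₀=f(r): pull back L_f along r ⇒ L₀.
Integrate: L := L₀·Dx.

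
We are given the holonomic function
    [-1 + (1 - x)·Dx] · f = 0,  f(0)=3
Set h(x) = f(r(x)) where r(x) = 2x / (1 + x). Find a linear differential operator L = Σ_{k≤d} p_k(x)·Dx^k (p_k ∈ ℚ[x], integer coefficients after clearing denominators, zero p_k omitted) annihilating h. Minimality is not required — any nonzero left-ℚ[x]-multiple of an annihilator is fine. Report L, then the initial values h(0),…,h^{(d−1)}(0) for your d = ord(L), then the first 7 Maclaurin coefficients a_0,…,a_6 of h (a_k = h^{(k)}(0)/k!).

f: a_k = 3, 3, 3, 3, 3, 3, 3, …
Change of var in L_f (x↦r) gives L₀.
L = 2 + (-1 + x^2)·Dx  (order 1).
h: a_k = 3, 6, 6, 6, 6, 6, 6, …
ICs: h(0) = 3.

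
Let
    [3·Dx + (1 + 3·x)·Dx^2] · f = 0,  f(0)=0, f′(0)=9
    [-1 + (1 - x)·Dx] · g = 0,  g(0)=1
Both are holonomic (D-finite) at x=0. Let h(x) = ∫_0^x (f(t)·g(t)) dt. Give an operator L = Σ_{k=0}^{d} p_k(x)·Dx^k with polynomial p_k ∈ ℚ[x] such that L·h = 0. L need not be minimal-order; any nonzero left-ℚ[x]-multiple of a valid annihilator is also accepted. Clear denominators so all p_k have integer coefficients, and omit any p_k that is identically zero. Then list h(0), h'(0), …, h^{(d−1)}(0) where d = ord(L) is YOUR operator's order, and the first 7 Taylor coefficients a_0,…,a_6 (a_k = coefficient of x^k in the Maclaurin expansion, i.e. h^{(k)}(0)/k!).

L = 3·Dx + (-1 + 9·x)·Dx^2 + (-1 - 2·x + 3·x^2)·Dx^3  (order 3).
h: a_k = 0, 0, 9/2, -3/2, 45/8, -153/20, 717/40, …
ICs: h(0) = 0, h′(0) = 0, h′′(0) = 9.

f: a_k = 0, 9, -27/2, 27, -243/4, 729/5, -729/2, …
g: a_k = 1, 1, 1, 1, 1, 1, 1, …
Product ⇒ symmetric product L₀, ord ≤ 2.
Integrate: L := L₀·Dx.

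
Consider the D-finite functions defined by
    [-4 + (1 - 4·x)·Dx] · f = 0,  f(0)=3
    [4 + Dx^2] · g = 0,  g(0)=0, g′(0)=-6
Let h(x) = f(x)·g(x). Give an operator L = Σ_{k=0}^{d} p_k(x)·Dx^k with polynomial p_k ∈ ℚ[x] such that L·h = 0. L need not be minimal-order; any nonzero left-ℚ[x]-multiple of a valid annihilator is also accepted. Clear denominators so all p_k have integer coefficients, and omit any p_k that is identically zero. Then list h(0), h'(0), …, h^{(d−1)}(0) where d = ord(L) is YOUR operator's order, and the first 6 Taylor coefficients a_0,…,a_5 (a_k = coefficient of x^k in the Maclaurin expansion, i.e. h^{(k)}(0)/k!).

L = (-4 + 16·x) + 8·Dx + (-1 + 4·x)·Dx^2  (order 2).
h: a_k = 0, -18, -72, -276, -1104, -22092/5, …
ICs: h(0) = 0, h′(0) = -18.

f: a_k = 3, 12, 48, 192, 768, 3072, …
g: a_k = 0, -6, 0, 4, 0, -4/5, …
h₀=f·g: eliminate ⇒ L₀, order ≤ 1·2.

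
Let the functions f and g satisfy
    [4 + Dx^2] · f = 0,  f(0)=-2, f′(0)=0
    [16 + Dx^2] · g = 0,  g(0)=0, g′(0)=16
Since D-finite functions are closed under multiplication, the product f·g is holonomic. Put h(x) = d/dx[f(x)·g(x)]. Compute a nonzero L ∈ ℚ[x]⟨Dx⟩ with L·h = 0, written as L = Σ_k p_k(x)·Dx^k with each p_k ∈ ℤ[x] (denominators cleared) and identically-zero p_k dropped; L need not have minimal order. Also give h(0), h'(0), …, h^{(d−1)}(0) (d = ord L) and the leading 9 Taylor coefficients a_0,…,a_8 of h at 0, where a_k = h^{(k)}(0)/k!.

L = 144 + 40·Dx^2 + Dx^4  (order 4).
h: a_k = -32, 0, 448, 0, -3904/3, 0, 70016/45, 0, -44992/45, …
ICs: h(0) = -32, h′(0) = 0, h′′(0) = 896, h′′′(0) = 0.

f: a_k = -2, 0, 4, 0, -4/3, 0, 8/45, 0, -4/315, …
g: a_k = 0, 16, 0, -128/3, 0, 512/15, 0, -4096/315, 0, …
Product ⇒ symmetric product L₀, ord ≤ 4.
Derive L from L₀ (diff closure).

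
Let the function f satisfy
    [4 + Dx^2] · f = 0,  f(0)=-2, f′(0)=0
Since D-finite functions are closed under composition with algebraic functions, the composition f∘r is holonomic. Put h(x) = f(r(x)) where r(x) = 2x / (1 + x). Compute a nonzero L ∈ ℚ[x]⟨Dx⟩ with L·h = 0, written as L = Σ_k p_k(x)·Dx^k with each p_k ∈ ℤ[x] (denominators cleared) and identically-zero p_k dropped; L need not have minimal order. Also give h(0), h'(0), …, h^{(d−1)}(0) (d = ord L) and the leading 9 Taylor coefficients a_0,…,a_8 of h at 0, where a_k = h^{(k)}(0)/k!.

L = 16 + (2 + 6·x + 6·x^2 + 2·x^3)·Dx + (1 + 4·x + 6·x^2 + 4·x^3 + x^4)·Dx^2  (order 2).
h: a_k = -2, 0, 16, -32, 80/3, 64/3, -5488/45, 1312/5, -25136/63, …
ICs: h(0) = -2, h′(0) = 0.

f: a_k = -2, 0, 4, 0, -4/3, 0, 8/45, 0, -4/315, …
h₀=f(r): pull back L_f along r ⇒ L₀.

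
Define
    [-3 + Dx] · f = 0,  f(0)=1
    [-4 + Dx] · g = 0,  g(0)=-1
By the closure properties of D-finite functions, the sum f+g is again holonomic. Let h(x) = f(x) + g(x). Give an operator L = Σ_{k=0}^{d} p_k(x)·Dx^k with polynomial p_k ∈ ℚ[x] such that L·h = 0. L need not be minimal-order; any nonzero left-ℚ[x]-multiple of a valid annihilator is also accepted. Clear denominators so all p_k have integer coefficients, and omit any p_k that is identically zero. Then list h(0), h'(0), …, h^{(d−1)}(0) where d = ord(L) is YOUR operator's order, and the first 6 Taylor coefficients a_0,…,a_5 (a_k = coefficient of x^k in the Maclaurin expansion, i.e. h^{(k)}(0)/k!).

L = 12 - 7·Dx + Dx^2  (order 2).
h: a_k = 0, -1, -7/2, -37/6, -175/24, -781/120, …
ICs: h(0) = 0, h′(0) = -1.

f: a_k = 1, 3, 9/2, 9/2, 27/8, 81/40, …
g: a_k = -1, -4, -8, -32/3, -32/3, -128/15, …
L₀ := lclm(L_f,L_g); ord L₀ ≤ 1+1.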